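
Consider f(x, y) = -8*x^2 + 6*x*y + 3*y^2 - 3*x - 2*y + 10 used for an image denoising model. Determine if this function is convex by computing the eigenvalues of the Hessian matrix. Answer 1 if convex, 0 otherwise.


The Hessian of f(x,y) = -8*x^2 + 6*x*y + 3*y^2 - 3*x - 2*y + 10 is:
H = [[-16, 6], [6, 6]]
Trace = -16 + 6 = -10
Determinant = -16*6 - (6)^2 = -132
Discriminant = (-10)^2 - 4*-132 = 628.0
Eigenvalues: lambda_1 = -17.53, lambda_2 = 7.53
The function is not convex.

0


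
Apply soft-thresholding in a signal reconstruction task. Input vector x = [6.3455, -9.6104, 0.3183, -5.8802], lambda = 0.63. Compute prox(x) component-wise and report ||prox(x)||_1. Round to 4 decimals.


Soft-thresholding with lambda = 0.63:
prox(6.3455) = sign(6.3455)*max(|6.3455| - 0.63, 0) = 5.7155
prox(-9.6104) = sign(-9.6104)*max(|-9.6104| - 0.63, 0) = -8.9804
prox(0.3183) = sign(0.3183)*max(|0.3183| - 0.63, 0) = 0.0
prox(-5.8802) = sign(-5.8802)*max(|-5.8802| - 0.63, 0) = -5.2502
prox(x) = [5.7155, -8.9804, 0.0, -5.2502]
||prox(x)||_1 = 5.7155 + 8.9804 + 0.0 + 5.2502 = 19.9461


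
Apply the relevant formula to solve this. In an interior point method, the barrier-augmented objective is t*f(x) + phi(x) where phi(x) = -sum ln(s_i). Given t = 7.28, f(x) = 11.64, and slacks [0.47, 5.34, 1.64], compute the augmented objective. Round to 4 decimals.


Step 1: Compute log-barrier.
ln values: [-0.755, 1.6752, 0.4947]
phi = -(-0.755 + 1.6752 + 0.4947) = -1.4149
Step 2: Compute augmented objective.
t*f(x) = 7.28*11.64 = 84.7392
Total = 84.7392 - 1.4149 = 83.3243


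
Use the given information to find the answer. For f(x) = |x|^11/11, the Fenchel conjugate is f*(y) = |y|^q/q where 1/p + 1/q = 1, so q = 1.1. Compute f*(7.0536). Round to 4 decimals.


The conjugate exponent q satisfies 1/p + 1/q = 1.
p = 11, so q = 11/(11 - 1) = 1.1
|y|^q = 7.0536^1.1 = 8.5754
f*(7.0536) = 8.5754 / 1.1 = 7.7958


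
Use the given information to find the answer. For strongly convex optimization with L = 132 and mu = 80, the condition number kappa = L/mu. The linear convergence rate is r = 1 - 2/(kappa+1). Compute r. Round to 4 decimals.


Step 1: Compute the condition number.
kappa = L/mu = 132/80 = 1.65
Step 2: Compute the convergence rate.
r = 1 - 2/(kappa + 1) = 1 - 2*mu/(L + mu) = (L - mu)/(L + mu) = 52/212 = 0.2453


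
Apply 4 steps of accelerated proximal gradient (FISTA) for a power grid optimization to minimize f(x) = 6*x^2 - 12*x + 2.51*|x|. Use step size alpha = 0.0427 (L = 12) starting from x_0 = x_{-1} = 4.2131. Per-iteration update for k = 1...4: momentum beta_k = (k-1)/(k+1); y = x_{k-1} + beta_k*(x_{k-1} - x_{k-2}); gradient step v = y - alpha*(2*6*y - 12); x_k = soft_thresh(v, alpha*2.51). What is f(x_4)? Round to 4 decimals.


FISTA on f(x) = 6*x^2 - 12*x + 2.51*|x|
L = 12, alpha = 0.0427
Iteration 1: beta = 0.0, y = 4.2131 + 0.0*(4.2131 - 4.2131) = 4.2131
  grad(y) = 38.5572, v = y - alpha*grad = 2.5667
  prox(v) = soft_thresh(2.5667, 0.1072) = 2.4595
Iteration 2: beta = 0.3333, y = 2.4595 + 0.3333*(2.4595 - 4.2131) = 1.875
  grad(y) = 10.5001, v = y - alpha*grad = 1.4267
  prox(v) = soft_thresh(1.4267, 0.1072) = 1.3195
Iteration 3: beta = 0.5, y = 1.3195 + 0.5*(1.3195 - 2.4595) = 0.7494
  grad(y) = -3.0066, v = y - alpha*grad = 0.8778
  prox(v) = soft_thresh(0.8778, 0.1072) = 0.7707
Iteration 4: beta = 0.6, y = 0.7707 + 0.6*(0.7707 - 1.3195) = 0.4414
  grad(y) = -6.7037, v = y - alpha*grad = 0.7276
  prox(v) = soft_thresh(0.7276, 0.1072) = 0.6204
f(x_4) = 6*0.6204^2 - 12*0.6204 + 2.51*|0.6204| = -3.5783


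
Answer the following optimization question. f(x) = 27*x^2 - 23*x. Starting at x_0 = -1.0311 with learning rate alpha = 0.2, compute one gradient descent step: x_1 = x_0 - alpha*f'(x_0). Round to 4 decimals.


We compute the gradient at x_0 and apply the update.
f'(x) = 54*x - 23
f'(-1.0311) = 54*-1.0311 - 23 = -78.6794
x_1 = -1.0311 - 0.2*-78.6794 = 14.7048


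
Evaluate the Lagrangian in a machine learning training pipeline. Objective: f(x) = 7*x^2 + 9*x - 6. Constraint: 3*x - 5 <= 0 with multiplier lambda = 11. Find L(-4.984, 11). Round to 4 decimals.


Step 1: Evaluate f(x).
f(-4.984) = 7*(-4.984)^2 + 9*(-4.984) - 6 = 123.0258
Step 2: Evaluate g(x).
g(-4.984) = 3*-4.984 - 5 = -19.952
Step 3: Compute Lagrangian.
L = 123.0258 + 11*-19.952 = -96.4462


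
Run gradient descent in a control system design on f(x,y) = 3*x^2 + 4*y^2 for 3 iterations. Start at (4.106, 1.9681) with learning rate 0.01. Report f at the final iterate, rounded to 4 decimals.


Gradient descent on f(x,y) = 3*x^2 + 4*y^2.
Starting point: (4.106, 1.9681), alpha = 0.01
Step 1: grad_x = 2*3*4.106 = 24.636, grad_y = 2*4*1.9681 = 15.7448
  x_1 = 4.106 - 0.01*24.636 = 3.8596
  y_1 = 1.9681 - 0.01*15.7448 = 1.8107
Step 2: grad_x = 2*3*3.8596 = 23.1578, grad_y = 2*4*1.8107 = 14.4852
  x_2 = 3.8596 - 0.01*23.1578 = 3.6281
  y_2 = 1.8107 - 0.01*14.4852 = 1.6658
Step 3: grad_x = 2*3*3.6281 = 21.7684, grad_y = 2*4*1.6658 = 13.3264
  x_3 = 3.6281 - 0.01*21.7684 = 3.4104
  y_3 = 1.6658 - 0.01*13.3264 = 1.5325
f(3.4104, 1.5325) = 3*3.4104^2 + 4*1.5325^2 = 44.2867


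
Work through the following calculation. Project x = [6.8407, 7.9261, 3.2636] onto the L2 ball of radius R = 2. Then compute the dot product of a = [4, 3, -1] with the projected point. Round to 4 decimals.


Step 1: Compute ||x|| (intermediates to 6 decimals).
||x|| = sqrt(6.8407^2 + 7.9261^2 + 3.2636^2) = 10.966737
Step 2: Project.
Since ||x|| > R, scale = R/||x|| = 2/10.966737 = 0.18237, proj(x) = scale * x
proj(x) = [1.247538, 1.445483, 0.595183]
Step 3: Dot product.
a^T * proj(x) = 4*1.247538 + 3*1.445483 - 1*0.595183 = 8.7314


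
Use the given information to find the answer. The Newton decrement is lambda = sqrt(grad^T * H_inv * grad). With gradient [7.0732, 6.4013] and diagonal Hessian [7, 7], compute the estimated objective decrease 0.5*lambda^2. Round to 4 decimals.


Step 1: H is diagonal, so H^(-1) * g = [1.0105, 0.9145].
Step 2: g^T H^(-1) g = sum_i g_i^2 / H_ii
  = (7.0732)^2/7 + (6.4013)^2/7
  = 7.1472 + 5.8538 = 13.001
Step 3: Objective decrease = 0.5 * g^T H^(-1) g = 6.5005


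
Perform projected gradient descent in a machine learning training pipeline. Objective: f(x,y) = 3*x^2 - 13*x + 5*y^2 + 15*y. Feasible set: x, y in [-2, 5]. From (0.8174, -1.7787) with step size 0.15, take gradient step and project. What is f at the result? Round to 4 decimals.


Step 1: Compute gradient at (0.8174, -1.7787).
grad_x = 2*3*0.8174 - 13 = -8.0956
grad_y = 2*5*-1.7787 + 15 = -2.787
Step 2: Gradient step.
x_raw = 0.8174 - 0.15*-8.0956 = 2.0317
y_raw = -1.7787 - 0.15*-2.787 = -1.3607
Step 3: Project onto [-2, 5].
x_proj = clip(2.0317) = 2.0317
y_proj = clip(-1.3607) = -1.3607
Step 4: Evaluate f.
f(2.0317, -1.3607) = -25.1816


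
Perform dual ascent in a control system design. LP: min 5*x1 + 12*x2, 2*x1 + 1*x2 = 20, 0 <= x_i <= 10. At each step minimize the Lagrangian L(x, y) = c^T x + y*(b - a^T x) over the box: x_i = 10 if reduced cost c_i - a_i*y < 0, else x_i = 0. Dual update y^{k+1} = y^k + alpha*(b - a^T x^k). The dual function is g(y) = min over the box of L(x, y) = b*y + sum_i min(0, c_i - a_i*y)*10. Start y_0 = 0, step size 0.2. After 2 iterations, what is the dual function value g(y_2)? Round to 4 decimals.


Dual ascent for LP: min 5*x1 + 12*x2, 2*x1 + 1*x2 = 20, 0 <= x_i <= 10
Step 1: y^k = 0.0, reduced costs: (5.0, 12.0)
  x^k = (0.0, 0.0), subgradient = b - a^T x = 20.0
  y^{k+1} = 0.0 + 0.2*20.0 = 4.0
Step 2: y^k = 4.0, reduced costs: (-3.0, 8.0)
  x^k = (10.0, 0.0), subgradient = b - a^T x = 0.0
  y^{k+1} = 4.0 + 0.2*0.0 = 4.0
Dual objective at y_2 = 4.0: reduced costs (-3.0, 8.0), box minimizer x = (10.0, 0.0)
g(y_2) = b*y + (c1 - a1*y)*x1 + (c2 - a2*y)*x2 = 20*4.0 + (-3.0)*10.0 + 8.0*0.0 = 80.0 - 30.0 + 0.0 = 50.0


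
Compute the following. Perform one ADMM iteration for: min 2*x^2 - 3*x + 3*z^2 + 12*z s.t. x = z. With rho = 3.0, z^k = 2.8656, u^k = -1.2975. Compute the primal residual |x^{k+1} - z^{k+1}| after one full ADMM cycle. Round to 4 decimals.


ADMM iteration with rho = 3.0, z^k = 2.8656, u^k = -1.2975
Step 1: x-update.
Minimize 2*x^2 - 3*x + (3.0/2)*(x - 2.8656 - 1.2975)^2
FOC: (2*2 + 3.0)*x = 3 + 3.0*(2.8656 + 1.2975)
x^{k+1} = 2.2128
Step 2: z-update.
Minimize 3*z^2 + 12*z + (3.0/2)*(2.2128 - z - 1.2975)^2
FOC: (2*3 + 3.0)*z = -12 + 3.0*(2.2128 - 1.2975)
z^{k+1} = -1.0282
Step 3: u-update.
u^{k+1} = -1.2975 + 2.2128 + 1.0282 = 1.9435
Step 4: Primal residual = |2.2128 + 1.0282| = 3.241


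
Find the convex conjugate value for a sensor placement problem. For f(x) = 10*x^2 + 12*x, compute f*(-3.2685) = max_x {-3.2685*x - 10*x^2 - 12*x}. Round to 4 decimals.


f*(y) = sup_x {y*x - a*x^2 - b*x} = sup_x {(y-b)*x - a*x^2}
FOC: (y - b) - 2a*x = 0 => x* = (y - b)/(2a)
x* = (-3.2685 - 12)/(2*10) = -0.7634
f*(-3.2685) = (y-b)^2/(4a) = (-3.2685 - 12)^2/(4*10)
= 233.1271/40 = 5.8282


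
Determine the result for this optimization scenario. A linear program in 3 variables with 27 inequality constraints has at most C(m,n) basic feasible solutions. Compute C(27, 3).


Each vertex corresponds to some choice of n active constraints out of m, so the number of vertices is at most C(m, n) = m! / (n!(m-n)!).
m = 27, n = 3
Numerator: 27 * 26 * 25
Denominator: 3! = 6
C(27, 3) = 2925


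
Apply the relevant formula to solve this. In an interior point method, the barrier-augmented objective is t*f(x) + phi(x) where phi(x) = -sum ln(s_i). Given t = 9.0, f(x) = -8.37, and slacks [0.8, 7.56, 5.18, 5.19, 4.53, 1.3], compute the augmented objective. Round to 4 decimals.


Step 1: Compute log-barrier.
ln values: [-0.2231, 2.0229, 1.6448, 1.6467, 1.5107, 0.2624]
phi = -(-0.2231 + 2.0229 + 1.6448 + 1.6467 + 1.5107 + 0.2624) = -6.8644
Step 2: Compute augmented objective.
t*f(x) = 9.0*-8.37 = -75.33
Total = -75.33 - 6.8644 = -82.1944


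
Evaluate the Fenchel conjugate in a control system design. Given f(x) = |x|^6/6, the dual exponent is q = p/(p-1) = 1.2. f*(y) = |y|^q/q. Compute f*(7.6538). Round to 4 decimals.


The conjugate exponent q satisfies 1/p + 1/q = 1.
p = 6, so q = 6/(6 - 1) = 1.2
|y|^q = 7.6538^1.2 = 11.4988
f*(7.6538) = 11.4988 / 1.2 = 9.5823


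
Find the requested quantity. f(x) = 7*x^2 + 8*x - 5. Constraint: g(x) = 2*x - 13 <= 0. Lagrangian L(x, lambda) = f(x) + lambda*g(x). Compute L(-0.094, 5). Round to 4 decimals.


Step 1: Evaluate f(x).
f(-0.094) = 7*(-0.094)^2 + 8*(-0.094) - 5 = -5.6901
Step 2: Evaluate g(x).
g(-0.094) = 2*-0.094 - 13 = -13.188
Step 3: Compute Lagrangian.
L = -5.6901 + 5*-13.188 = -71.6301


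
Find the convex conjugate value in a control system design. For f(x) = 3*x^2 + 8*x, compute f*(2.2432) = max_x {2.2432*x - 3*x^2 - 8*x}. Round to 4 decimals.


f*(y) = sup_x {y*x - a*x^2 - b*x} = sup_x {(y-b)*x - a*x^2}
FOC: (y - b) - 2a*x = 0 => x* = (y - b)/(2a)
x* = (2.2432 - 8)/(2*3) = -0.9595
f*(2.2432) = (y-b)^2/(4a) = (2.2432 - 8)^2/(4*3)
= 33.1407/12 = 2.7617


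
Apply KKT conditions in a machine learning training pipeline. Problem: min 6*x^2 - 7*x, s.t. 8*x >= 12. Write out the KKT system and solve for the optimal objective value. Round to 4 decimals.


Step 1: Try lambda = 0 (constraint inactive).
x_unc = 7/(2*6) = 0.5833
Check: 8*0.5833 = 4.6664 < 12 -- violated!
Step 2: Constraint must be active: 8*x = 12
x* = 12/8 = 1.5
lambda = (2*6*1.5 - 7)/8 = 1.375
Step 3: Compute optimal value.
f(x*) = 6*1.5^2 - 7*1.5 = 3.0


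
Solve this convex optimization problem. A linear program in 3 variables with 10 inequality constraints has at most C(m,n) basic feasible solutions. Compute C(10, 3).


Each vertex corresponds to some choice of n active constraints out of m, so the number of vertices is at most C(m, n) = m! / (n!(m-n)!).
m = 10, n = 3
Numerator: 10 * 9 * 8
Denominator: 3! = 6
C(10, 3) = 120


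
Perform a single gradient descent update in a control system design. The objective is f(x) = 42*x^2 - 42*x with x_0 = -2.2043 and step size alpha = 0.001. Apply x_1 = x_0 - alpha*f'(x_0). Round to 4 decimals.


We compute the gradient at x_0 and apply the update.
f'(x) = 84*x - 42
f'(-2.2043) = 84*-2.2043 - 42 = -227.1612
x_1 = -2.2043 - 0.001*-227.1612 = -1.9771


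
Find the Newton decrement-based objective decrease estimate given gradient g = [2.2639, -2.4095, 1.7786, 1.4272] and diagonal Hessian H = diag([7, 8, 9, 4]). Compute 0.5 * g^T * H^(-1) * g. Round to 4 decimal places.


Step 1: H is diagonal, so H^(-1) * g = [0.3234, -0.3012, 0.1976, 0.3568].
Step 2: g^T H^(-1) g = sum_i g_i^2 / H_ii
  = (2.2639)^2/7 + (-2.4095)^2/8 + (1.7786)^2/9 + (1.4272)^2/4
  = 0.7322 + 0.7257 + 0.3515 + 0.5092 = 2.3186
Step 3: Objective decrease = 0.5 * g^T H^(-1) g = 1.1593


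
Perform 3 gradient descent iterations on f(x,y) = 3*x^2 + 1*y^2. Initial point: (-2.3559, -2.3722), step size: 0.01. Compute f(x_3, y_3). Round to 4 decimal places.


Gradient descent on f(x,y) = 3*x^2 + 1*y^2.
Starting point: (-2.3559, -2.3722), alpha = 0.01
Step 1: grad_x = 2*3*-2.3559 = -14.1354, grad_y = 2*1*-2.3722 = -4.7444
  x_1 = -2.3559 - 0.01*-14.1354 = -2.2145
  y_1 = -2.3722 - 0.01*-4.7444 = -2.3248
Step 2: grad_x = 2*3*-2.2145 = -13.2873, grad_y = 2*1*-2.3248 = -4.6495
  x_2 = -2.2145 - 0.01*-13.2873 = -2.0817
  y_2 = -2.3248 - 0.01*-4.6495 = -2.2783
Step 3: grad_x = 2*3*-2.0817 = -12.49, grad_y = 2*1*-2.2783 = -4.5565
  x_3 = -2.0817 - 0.01*-12.49 = -1.9568
  y_3 = -2.2783 - 0.01*-4.5565 = -2.2327
f(-1.9568, -2.2327) = 3*(-1.9568)^2 + 1*(-2.2327)^2 = 16.4718


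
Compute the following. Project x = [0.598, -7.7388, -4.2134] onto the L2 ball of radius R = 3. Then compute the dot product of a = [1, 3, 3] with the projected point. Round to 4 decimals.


Step 1: Compute ||x|| (intermediates to 6 decimals).
||x|| = sqrt(0.598^2 + (-7.7388)^2 + (-4.2134)^2) = 8.831725
Step 2: Project.
Since ||x|| > R, scale = R/||x|| = 3/8.831725 = 0.339684, proj(x) = scale * x
proj(x) = [0.203131, -2.628747, -1.431225]
Step 3: Dot product.
a^T * proj(x) = 1*0.203131 + 3*(-2.628747) + 3*(-1.431225) = -11.9768


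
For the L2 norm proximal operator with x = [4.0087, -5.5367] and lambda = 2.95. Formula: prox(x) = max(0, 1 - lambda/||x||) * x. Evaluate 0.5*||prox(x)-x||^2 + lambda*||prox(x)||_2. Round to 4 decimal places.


Step 1: Compute ||x||.
||x|| = 6.8355
Step 2: Compute scaling factor.
scale = max(0, 1 - 2.95/6.8355) = 0.5684
Step 3: prox(x) = [2.2787, -3.1472]
||prox(x)|| = 3.8855
Step 4: Proximal objective.
0.5*||prox-x||^2 = 4.3513
lambda*||prox|| = 11.4622
Total = 15.8136


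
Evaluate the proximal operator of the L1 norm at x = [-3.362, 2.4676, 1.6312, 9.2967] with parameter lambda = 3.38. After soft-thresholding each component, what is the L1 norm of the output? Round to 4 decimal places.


Soft-thresholding with lambda = 3.38:
prox(-3.362) = sign(-3.362)*max(|-3.362| - 3.38, 0) = 0.0
prox(2.4676) = sign(2.4676)*max(|2.4676| - 3.38, 0) = 0.0
prox(1.6312) = sign(1.6312)*max(|1.6312| - 3.38, 0) = 0.0
prox(9.2967) = sign(9.2967)*max(|9.2967| - 3.38, 0) = 5.9167
prox(x) = [0.0, 0.0, 0.0, 5.9167]
||prox(x)||_1 = 0.0 + 0.0 + 0.0 + 5.9167 = 5.9167


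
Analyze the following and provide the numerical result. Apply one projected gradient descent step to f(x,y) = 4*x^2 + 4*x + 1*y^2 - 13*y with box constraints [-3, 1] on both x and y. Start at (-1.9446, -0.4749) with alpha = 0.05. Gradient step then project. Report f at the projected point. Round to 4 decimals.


Step 1: Compute gradient at (-1.9446, -0.4749).
grad_x = 2*4*-1.9446 + 4 = -11.5568
grad_y = 2*1*-0.4749 - 13 = -13.9498
Step 2: Gradient step.
x_raw = -1.9446 - 0.05*-11.5568 = -1.3668
y_raw = -0.4749 - 0.05*-13.9498 = 0.2226
Step 3: Project onto [-3, 1].
x_proj = clip(-1.3668) = -1.3668
y_proj = clip(0.2226) = 0.2226
Step 4: Evaluate f.
f(-1.3668, 0.2226) = -0.839


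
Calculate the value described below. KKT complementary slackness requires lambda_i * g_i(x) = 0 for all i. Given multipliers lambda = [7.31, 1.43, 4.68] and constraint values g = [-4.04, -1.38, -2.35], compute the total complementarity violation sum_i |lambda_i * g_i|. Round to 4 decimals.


KKT complementary slackness check:
lambda_1 * g_1 = 7.31 * -4.04 = -29.5324
lambda_2 * g_2 = 1.43 * -1.38 = -1.9734
lambda_3 * g_3 = 4.68 * -2.35 = -10.998
Total violation = 29.5324 + 1.9734 + 10.998 = 42.5038


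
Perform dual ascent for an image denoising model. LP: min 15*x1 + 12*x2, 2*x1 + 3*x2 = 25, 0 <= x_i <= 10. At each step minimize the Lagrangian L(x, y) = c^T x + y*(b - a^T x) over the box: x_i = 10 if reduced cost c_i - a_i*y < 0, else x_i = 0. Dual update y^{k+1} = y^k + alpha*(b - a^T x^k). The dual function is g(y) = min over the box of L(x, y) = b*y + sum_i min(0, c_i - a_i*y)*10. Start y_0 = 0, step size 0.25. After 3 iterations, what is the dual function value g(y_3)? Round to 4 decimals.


Dual ascent for LP: min 15*x1 + 12*x2, 2*x1 + 3*x2 = 25, 0 <= x_i <= 10
Step 1: y^k = 0.0, reduced costs: (15.0, 12.0)
  x^k = (0.0, 0.0), subgradient = b - a^T x = 25.0
  y^{k+1} = 0.0 + 0.25*25.0 = 6.25
Step 2: y^k = 6.25, reduced costs: (2.5, -6.75)
  x^k = (0.0, 10.0), subgradient = b - a^T x = -5.0
  y^{k+1} = 6.25 + 0.25*-5.0 = 5.0
Step 3: y^k = 5.0, reduced costs: (5.0, -3.0)
  x^k = (0.0, 10.0), subgradient = b - a^T x = -5.0
  y^{k+1} = 5.0 + 0.25*-5.0 = 3.75
Dual objective at y_3 = 3.75: reduced costs (7.5, 0.75), box minimizer x = (0.0, 0.0)
g(y_3) = b*y + (c1 - a1*y)*x1 + (c2 - a2*y)*x2 = 25*3.75 + 7.5*0.0 + 0.75*0.0 = 93.75 + 0.0 + 0.0 = 93.75


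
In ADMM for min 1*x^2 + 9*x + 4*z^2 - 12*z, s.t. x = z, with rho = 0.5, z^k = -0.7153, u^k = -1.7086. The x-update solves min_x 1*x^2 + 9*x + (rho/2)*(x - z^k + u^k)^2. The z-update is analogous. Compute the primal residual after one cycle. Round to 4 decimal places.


ADMM iteration with rho = 0.5, z^k = -0.7153, u^k = -1.7086
Step 1: x-update.
Minimize 1*x^2 + 9*x + (0.5/2)*(x + 0.7153 - 1.7086)^2
FOC: (2*1 + 0.5)*x = -9 + 0.5*(-0.7153 + 1.7086)
x^{k+1} = -3.4013
Step 2: z-update.
Minimize 4*z^2 - 12*z + (0.5/2)*(-3.4013 - z - 1.7086)^2
FOC: (2*4 + 0.5)*z = 12 + 0.5*(-3.4013 - 1.7086)
z^{k+1} = 1.1112
Step 3: u-update.
u^{k+1} = -1.7086 - 3.4013 - 1.1112 = -6.2211
Step 4: Primal residual = |-3.4013 - 1.1112| = 4.5125


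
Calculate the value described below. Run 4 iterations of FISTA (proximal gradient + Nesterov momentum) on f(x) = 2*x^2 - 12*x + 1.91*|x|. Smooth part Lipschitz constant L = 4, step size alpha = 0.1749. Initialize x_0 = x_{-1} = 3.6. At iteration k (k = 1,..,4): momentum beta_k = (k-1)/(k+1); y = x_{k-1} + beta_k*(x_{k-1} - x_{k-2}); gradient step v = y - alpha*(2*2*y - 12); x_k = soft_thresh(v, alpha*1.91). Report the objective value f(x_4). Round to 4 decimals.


FISTA on f(x) = 2*x^2 - 12*x + 1.91*|x|
L = 4, alpha = 0.1749
Iteration 1: beta = 0.0, y = 3.6 + 0.0*(3.6 - 3.6) = 3.6
  grad(y) = 2.4, v = y - alpha*grad = 3.1802
  prox(v) = soft_thresh(3.1802, 0.3341) = 2.8462
Iteration 2: beta = 0.3333, y = 2.8462 + 0.3333*(2.8462 - 3.6) = 2.5949
  grad(y) = -1.6204, v = y - alpha*grad = 2.8783
  prox(v) = soft_thresh(2.8783, 0.3341) = 2.5443
Iteration 3: beta = 0.5, y = 2.5443 + 0.5*(2.5443 - 2.8462) = 2.3933
  grad(y) = -2.4269, v = y - alpha*grad = 2.8177
  prox(v) = soft_thresh(2.8177, 0.3341) = 2.4837
Iteration 4: beta = 0.6, y = 2.4837 + 0.6*(2.4837 - 2.5443) = 2.4473
  grad(y) = -2.2106, v = y - alpha*grad = 2.834
  prox(v) = soft_thresh(2.834, 0.3341) = 2.4999
f(x_4) = 2*2.4999^2 - 12*2.4999 + 1.91*|2.4999| = -12.725


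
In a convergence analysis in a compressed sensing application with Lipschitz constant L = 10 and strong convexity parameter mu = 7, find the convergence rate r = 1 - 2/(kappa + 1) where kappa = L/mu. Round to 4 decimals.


Step 1: Compute the condition number.
kappa = L/mu = 10/7 = 1.4286
Step 2: Compute the convergence rate.
r = 1 - 2/(kappa + 1) = 1 - 2*mu/(L + mu) = (L - mu)/(L + mu) = 3/17 = 0.1765


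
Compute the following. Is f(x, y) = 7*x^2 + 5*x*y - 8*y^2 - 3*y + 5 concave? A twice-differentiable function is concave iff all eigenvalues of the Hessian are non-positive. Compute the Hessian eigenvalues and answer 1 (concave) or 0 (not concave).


The Hessian of f(x,y) = 7*x^2 + 5*x*y - 8*y^2 - 3*y + 5 is:
H = [[14, 5], [5, -16]]
Trace = 14 - 16 = -2
Determinant = 14*-16 - (5)^2 = -249
Discriminant = (-2)^2 - 4*-249 = 1000.0
Eigenvalues: lambda_1 = -16.8114, lambda_2 = 14.8114
The function is not concave.

0


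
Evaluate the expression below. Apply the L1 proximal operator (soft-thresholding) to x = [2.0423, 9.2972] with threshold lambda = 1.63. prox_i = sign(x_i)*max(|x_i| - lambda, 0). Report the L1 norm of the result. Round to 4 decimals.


Soft-thresholding with lambda = 1.63:
prox(2.0423) = sign(2.0423)*max(|2.0423| - 1.63, 0) = 0.4123
prox(9.2972) = sign(9.2972)*max(|9.2972| - 1.63, 0) = 7.6672
prox(x) = [0.4123, 7.6672]
||prox(x)||_1 = 0.4123 + 7.6672 = 8.0795


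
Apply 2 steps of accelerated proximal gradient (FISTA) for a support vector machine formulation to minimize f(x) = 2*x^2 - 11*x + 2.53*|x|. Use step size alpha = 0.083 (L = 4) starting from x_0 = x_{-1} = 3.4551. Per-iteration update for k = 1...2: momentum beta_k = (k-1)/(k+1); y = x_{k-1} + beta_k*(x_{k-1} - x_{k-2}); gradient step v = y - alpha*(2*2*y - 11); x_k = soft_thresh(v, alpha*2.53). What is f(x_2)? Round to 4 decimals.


FISTA on f(x) = 2*x^2 - 11*x + 2.53*|x|
L = 4, alpha = 0.083
Iteration 1: beta = 0.0, y = 3.4551 + 0.0*(3.4551 - 3.4551) = 3.4551
  grad(y) = 2.8204, v = y - alpha*grad = 3.221
  prox(v) = soft_thresh(3.221, 0.21) = 3.011
Iteration 2: beta = 0.3333, y = 3.011 + 0.3333*(3.011 - 3.4551) = 2.863
  grad(y) = 0.452, v = y - alpha*grad = 2.8255
  prox(v) = soft_thresh(2.8255, 0.21) = 2.6155
f(x_2) = 2*2.6155^2 - 11*2.6155 + 2.53*|2.6155| = -8.4716


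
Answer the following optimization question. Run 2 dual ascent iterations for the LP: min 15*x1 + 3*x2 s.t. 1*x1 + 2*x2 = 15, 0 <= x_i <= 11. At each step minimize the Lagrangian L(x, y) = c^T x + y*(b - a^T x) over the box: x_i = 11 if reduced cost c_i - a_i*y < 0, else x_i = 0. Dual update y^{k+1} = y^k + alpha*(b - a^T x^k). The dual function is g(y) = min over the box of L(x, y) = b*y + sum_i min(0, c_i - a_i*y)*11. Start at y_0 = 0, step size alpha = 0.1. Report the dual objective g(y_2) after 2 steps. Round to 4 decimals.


Dual ascent for LP: min 15*x1 + 3*x2, 1*x1 + 2*x2 = 15, 0 <= x_i <= 11
Step 1: y^k = 0.0, reduced costs: (15.0, 3.0)
  x^k = (0.0, 0.0), subgradient = b - a^T x = 15.0
  y^{k+1} = 0.0 + 0.1*15.0 = 1.5
Step 2: y^k = 1.5, reduced costs: (13.5, 0.0)
  x^k = (0.0, 0.0), subgradient = b - a^T x = 15.0
  y^{k+1} = 1.5 + 0.1*15.0 = 3.0
Dual objective at y_2 = 3.0: reduced costs (12.0, -3.0), box minimizer x = (0.0, 11.0)
g(y_2) = b*y + (c1 - a1*y)*x1 + (c2 - a2*y)*x2 = 15*3.0 + 12.0*0.0 + (-3.0)*11.0 = 45.0 + 0.0 - 33.0 = 12.0


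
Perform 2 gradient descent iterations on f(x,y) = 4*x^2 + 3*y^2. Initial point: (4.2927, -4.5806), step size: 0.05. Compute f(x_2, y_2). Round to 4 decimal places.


Gradient descent on f(x,y) = 4*x^2 + 3*y^2.
Starting point: (4.2927, -4.5806), alpha = 0.05
Step 1: grad_x = 2*4*4.2927 = 34.3416, grad_y = 2*3*-4.5806 = -27.4836
  x_1 = 4.2927 - 0.05*34.3416 = 2.5756
  y_1 = -4.5806 - 0.05*-27.4836 = -3.2064
Step 2: grad_x = 2*4*2.5756 = 20.605, grad_y = 2*3*-3.2064 = -19.2385
  x_2 = 2.5756 - 0.05*20.605 = 1.5454
  y_2 = -3.2064 - 0.05*-19.2385 = -2.2445
f(1.5454, -2.2445) = 4*1.5454^2 + 3*(-2.2445)^2 = 24.666


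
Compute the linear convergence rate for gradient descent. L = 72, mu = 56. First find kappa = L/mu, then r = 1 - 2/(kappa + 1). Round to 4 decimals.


Step 1: Compute the condition number.
kappa = L/mu = 72/56 = 1.2857
Step 2: Compute the convergence rate.
r = 1 - 2/(kappa + 1) = 1 - 2*mu/(L + mu) = (L - mu)/(L + mu) = 16/128 = 0.125


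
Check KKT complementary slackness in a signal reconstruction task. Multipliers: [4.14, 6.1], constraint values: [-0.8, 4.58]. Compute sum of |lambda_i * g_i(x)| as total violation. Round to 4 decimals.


KKT complementary slackness check:
lambda_1 * g_1 = 4.14 * -0.8 = -3.312
lambda_2 * g_2 = 6.1 * 4.58 = 27.938
Total violation = 3.312 + 27.938 = 31.25


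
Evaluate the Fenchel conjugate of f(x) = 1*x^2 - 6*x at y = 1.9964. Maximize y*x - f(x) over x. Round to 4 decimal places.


f*(y) = sup_x {y*x - a*x^2 - b*x} = sup_x {(y-b)*x - a*x^2}
FOC: (y - b) - 2a*x = 0 => x* = (y - b)/(2a)
x* = (1.9964 + 6)/(2*1) = 3.9982
f*(1.9964) = (y-b)^2/(4a) = (1.9964 + 6)^2/(4*1)
= 63.9424/4 = 15.9856


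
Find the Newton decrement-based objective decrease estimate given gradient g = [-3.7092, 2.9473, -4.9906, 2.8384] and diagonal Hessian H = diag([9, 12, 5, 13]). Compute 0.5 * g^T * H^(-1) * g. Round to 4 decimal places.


Step 1: H is diagonal, so H^(-1) * g = [-0.4121, 0.2456, -0.9981, 0.2183].
Step 2: g^T H^(-1) g = sum_i g_i^2 / H_ii
  = (-3.7092)^2/9 + (2.9473)^2/12 + (-4.9906)^2/5 + (2.8384)^2/13
  = 1.5287 + 0.7239 + 4.9812 + 0.6197 = 7.8535
Step 3: Objective decrease = 0.5 * g^T H^(-1) g = 3.9268


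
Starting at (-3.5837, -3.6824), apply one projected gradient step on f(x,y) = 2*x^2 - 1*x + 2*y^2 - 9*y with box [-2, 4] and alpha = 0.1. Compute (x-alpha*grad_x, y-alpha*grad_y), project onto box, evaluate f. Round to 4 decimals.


Step 1: Compute gradient at (-3.5837, -3.6824).
grad_x = 2*2*-3.5837 - 1 = -15.3348
grad_y = 2*2*-3.6824 - 9 = -23.7296
Step 2: Gradient step.
x_raw = -3.5837 - 0.1*-15.3348 = -2.0502
y_raw = -3.6824 - 0.1*-23.7296 = -1.3094
Step 3: Project onto [-2, 4].
x_proj = clip(-2.0502) = -2.0
y_proj = clip(-1.3094) = -1.3094
Step 4: Evaluate f.
f(-2.0, -1.3094) = 25.2142


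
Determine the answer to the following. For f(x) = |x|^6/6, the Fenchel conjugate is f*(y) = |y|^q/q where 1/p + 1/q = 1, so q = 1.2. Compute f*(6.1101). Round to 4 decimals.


The conjugate exponent q satisfies 1/p + 1/q = 1.
p = 6, so q = 6/(6 - 1) = 1.2
|y|^q = 6.1101^1.2 = 8.7752
f*(6.1101) = 8.7752 / 1.2 = 7.3127


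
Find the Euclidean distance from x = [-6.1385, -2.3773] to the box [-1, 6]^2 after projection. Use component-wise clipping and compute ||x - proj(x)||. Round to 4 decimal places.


Project each component onto [-1, 6].
clip(-6.1385) = -1.0, clip(-2.3773) = -1.0
Projection = [-1.0, -1.0]
Squared diffs: [26.4042, 1.897]
Distance = sqrt(28.3012) = 5.3199


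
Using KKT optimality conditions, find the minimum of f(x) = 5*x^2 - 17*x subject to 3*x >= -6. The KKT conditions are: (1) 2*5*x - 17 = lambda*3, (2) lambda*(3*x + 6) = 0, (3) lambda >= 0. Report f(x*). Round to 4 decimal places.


Step 1: Try lambda = 0 (constraint inactive).
Stationarity: 2*5*x - 17 = 0
x* = 17/(2*5) = 1.7
Check constraint: 3*1.7 = 5.1 >= -6 -- satisfied.
Step 2: Compute optimal value.
f(x*) = 5*1.7^2 - 17*1.7 = -14.45


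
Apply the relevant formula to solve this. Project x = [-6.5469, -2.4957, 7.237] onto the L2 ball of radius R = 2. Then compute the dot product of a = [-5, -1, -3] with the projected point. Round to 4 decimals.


Step 1: Compute ||x|| (intermediates to 6 decimals).
||x|| = sqrt((-6.5469)^2 + (-2.4957)^2 + 7.237^2) = 10.072963
Step 2: Project.
Since ||x|| > R, scale = R/||x|| = 2/10.072963 = 0.198551, proj(x) = scale * x
proj(x) = [-1.299894, -0.495524, 1.436914]
Step 3: Dot product.
a^T * proj(x) = -5*(-1.299894) - 1*(-0.495524) - 3*1.436914 = 2.6843


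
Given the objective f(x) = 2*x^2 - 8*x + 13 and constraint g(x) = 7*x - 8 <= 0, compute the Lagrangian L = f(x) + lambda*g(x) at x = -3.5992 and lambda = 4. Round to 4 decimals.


Step 1: Evaluate f(x).
f(-3.5992) = 2*(-3.5992)^2 - 8*(-3.5992) + 13 = 67.7021
Step 2: Evaluate g(x).
g(-3.5992) = 7*-3.5992 - 8 = -33.1944
Step 3: Compute Lagrangian.
L = 67.7021 + 4*-33.1944 = -65.0755


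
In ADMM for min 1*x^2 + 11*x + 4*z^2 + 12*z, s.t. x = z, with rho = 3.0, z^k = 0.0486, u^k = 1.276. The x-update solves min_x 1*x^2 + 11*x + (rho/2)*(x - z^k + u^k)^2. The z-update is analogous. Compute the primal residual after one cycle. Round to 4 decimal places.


ADMM iteration with rho = 3.0, z^k = 0.0486, u^k = 1.276
Step 1: x-update.
Minimize 1*x^2 + 11*x + (3.0/2)*(x - 0.0486 + 1.276)^2
FOC: (2*1 + 3.0)*x = -11 + 3.0*(0.0486 - 1.276)
x^{k+1} = -2.9364
Step 2: z-update.
Minimize 4*z^2 + 12*z + (3.0/2)*(-2.9364 - z + 1.276)^2
FOC: (2*4 + 3.0)*z = -12 + 3.0*(-2.9364 + 1.276)
z^{k+1} = -1.5438
Step 3: u-update.
u^{k+1} = 1.276 - 2.9364 + 1.5438 = -0.1167
Step 4: Primal residual = |-2.9364 + 1.5438| = 1.3927


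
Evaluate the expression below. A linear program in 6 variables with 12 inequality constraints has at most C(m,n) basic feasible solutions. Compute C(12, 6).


Each vertex corresponds to some choice of n active constraints out of m, so the number of vertices is at most C(m, n) = m! / (n!(m-n)!).
m = 12, n = 6
Numerator: 12 * 11 * 10 * 9 * 8 * 7
Denominator: 6! = 720
C(12, 6) = 924


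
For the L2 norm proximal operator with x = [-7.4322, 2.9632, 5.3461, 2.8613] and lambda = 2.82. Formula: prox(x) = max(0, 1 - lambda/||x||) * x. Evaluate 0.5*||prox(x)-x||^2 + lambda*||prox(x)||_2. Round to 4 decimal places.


Step 1: Compute ||x||.
||x|| = 10.0392
Step 2: Compute scaling factor.
scale = max(0, 1 - 2.82/10.0392) = 0.7191
Step 3: prox(x) = [-5.3445, 2.1308, 3.8444, 2.0576]
||prox(x)|| = 7.2192
Step 4: Proximal objective.
0.5*||prox-x||^2 = 3.9762
lambda*||prox|| = 20.3581
Total = 24.3344


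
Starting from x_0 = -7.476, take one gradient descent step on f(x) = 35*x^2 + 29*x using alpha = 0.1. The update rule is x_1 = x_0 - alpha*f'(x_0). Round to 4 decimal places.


We compute the gradient at x_0 and apply the update.
f'(x) = 70*x + 29
f'(-7.476) = 70*-7.476 + 29 = -494.32
x_1 = -7.476 - 0.1*-494.32 = 41.956


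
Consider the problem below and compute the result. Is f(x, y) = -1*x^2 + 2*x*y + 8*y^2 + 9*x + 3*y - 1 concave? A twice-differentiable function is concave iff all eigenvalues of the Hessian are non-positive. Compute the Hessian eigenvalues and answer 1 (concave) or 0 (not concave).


The Hessian of f(x,y) = -1*x^2 + 2*x*y + 8*y^2 + 9*x + 3*y - 1 is:
H = [[-2, 2], [2, 16]]
Trace = -2 + 16 = 14
Determinant = -2*16 - (2)^2 = -36
Discriminant = (14)^2 - 4*-36 = 340.0
Eigenvalues: lambda_1 = -2.2195, lambda_2 = 16.2195
The function is not concave.

0


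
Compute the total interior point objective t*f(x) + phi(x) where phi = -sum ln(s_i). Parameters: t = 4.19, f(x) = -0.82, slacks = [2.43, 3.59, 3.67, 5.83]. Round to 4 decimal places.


Step 1: Compute log-barrier.
ln values: [0.8879, 1.2782, 1.3002, 1.763]
phi = -(0.8879 + 1.2782 + 1.3002 + 1.763) = -5.2293
Step 2: Compute augmented objective.
t*f(x) = 4.19*-0.82 = -3.4358
Total = -3.4358 - 5.2293 = -8.6651


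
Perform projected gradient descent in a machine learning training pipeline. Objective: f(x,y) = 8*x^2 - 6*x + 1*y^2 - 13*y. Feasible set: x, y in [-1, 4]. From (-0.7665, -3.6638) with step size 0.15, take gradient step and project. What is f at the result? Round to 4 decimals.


Step 1: Compute gradient at (-0.7665, -3.6638).
grad_x = 2*8*-0.7665 - 6 = -18.264
grad_y = 2*1*-3.6638 - 13 = -20.3276
Step 2: Gradient step.
x_raw = -0.7665 - 0.15*-18.264 = 1.9731
y_raw = -3.6638 - 0.15*-20.3276 = -0.6147
Step 3: Project onto [-1, 4].
x_proj = clip(1.9731) = 1.9731
y_proj = clip(-0.6147) = -0.6147
Step 4: Evaluate f.
f(1.9731, -0.6147) = 27.6748


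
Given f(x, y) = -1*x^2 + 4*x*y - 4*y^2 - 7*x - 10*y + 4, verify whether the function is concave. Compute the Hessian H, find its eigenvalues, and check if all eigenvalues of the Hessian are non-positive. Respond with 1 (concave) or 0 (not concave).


The Hessian of f(x,y) = -1*x^2 + 4*x*y - 4*y^2 - 7*x - 10*y + 4 is:
H = [[-2, 4], [4, -8]]
Trace = -2 - 8 = -10
Determinant = -2*-8 - (4)^2 = 0
Discriminant = (-10)^2 - 4*0 = 100.0
Eigenvalues: lambda_1 = -10.0, lambda_2 = 0.0
The function is concave.

1


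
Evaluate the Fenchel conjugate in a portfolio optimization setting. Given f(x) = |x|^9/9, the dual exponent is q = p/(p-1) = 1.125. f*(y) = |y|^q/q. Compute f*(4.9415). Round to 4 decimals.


The conjugate exponent q satisfies 1/p + 1/q = 1.
p = 9, so q = 9/(9 - 1) = 1.125
|y|^q = 4.9415^1.125 = 6.0338
f*(4.9415) = 6.0338 / 1.125 = 5.3634


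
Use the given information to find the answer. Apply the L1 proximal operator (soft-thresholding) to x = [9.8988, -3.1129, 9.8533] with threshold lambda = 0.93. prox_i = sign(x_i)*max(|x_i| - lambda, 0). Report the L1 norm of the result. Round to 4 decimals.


Soft-thresholding with lambda = 0.93:
prox(9.8988) = sign(9.8988)*max(|9.8988| - 0.93, 0) = 8.9688
prox(-3.1129) = sign(-3.1129)*max(|-3.1129| - 0.93, 0) = -2.1829
prox(9.8533) = sign(9.8533)*max(|9.8533| - 0.93, 0) = 8.9233
prox(x) = [8.9688, -2.1829, 8.9233]
||prox(x)||_1 = 8.9688 + 2.1829 + 8.9233 = 20.075


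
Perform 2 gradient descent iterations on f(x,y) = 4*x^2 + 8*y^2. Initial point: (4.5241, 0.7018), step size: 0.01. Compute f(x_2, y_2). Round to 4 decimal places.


Gradient descent on f(x,y) = 4*x^2 + 8*y^2.
Starting point: (4.5241, 0.7018), alpha = 0.01
Step 1: grad_x = 2*4*4.5241 = 36.1928, grad_y = 2*8*0.7018 = 11.2288
  x_1 = 4.5241 - 0.01*36.1928 = 4.1622
  y_1 = 0.7018 - 0.01*11.2288 = 0.5895
Step 2: grad_x = 2*4*4.1622 = 33.2974, grad_y = 2*8*0.5895 = 9.4322
  x_2 = 4.1622 - 0.01*33.2974 = 3.8292
  y_2 = 0.5895 - 0.01*9.4322 = 0.4952
f(3.8292, 0.4952) = 4*3.8292^2 + 8*0.4952^2 = 60.6127


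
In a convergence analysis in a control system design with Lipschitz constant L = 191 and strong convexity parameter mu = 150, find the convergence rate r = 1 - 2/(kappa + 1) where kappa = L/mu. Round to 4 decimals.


Step 1: Compute the condition number.
kappa = L/mu = 191/150 = 1.2733
Step 2: Compute the convergence rate.
r = 1 - 2/(kappa + 1) = 1 - 2*mu/(L + mu) = (L - mu)/(L + mu) = 41/341 = 0.1202


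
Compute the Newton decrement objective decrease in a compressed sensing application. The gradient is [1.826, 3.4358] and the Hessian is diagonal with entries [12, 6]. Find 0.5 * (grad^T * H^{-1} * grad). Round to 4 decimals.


Step 1: H is diagonal, so H^(-1) * g = [0.1522, 0.5726].
Step 2: g^T H^(-1) g = sum_i g_i^2 / H_ii
  = (1.826)^2/12 + (3.4358)^2/6
  = 0.2779 + 1.9675 = 2.2453
Step 3: Objective decrease = 0.5 * g^T H^(-1) g = 1.1227


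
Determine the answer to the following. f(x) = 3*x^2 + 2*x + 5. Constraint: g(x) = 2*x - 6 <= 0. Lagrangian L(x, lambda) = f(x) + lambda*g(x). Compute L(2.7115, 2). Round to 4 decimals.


Step 1: Evaluate f(x).
f(2.7115) = 3*2.7115^2 + 2*2.7115 + 5 = 32.4797
Step 2: Evaluate g(x).
g(2.7115) = 2*2.7115 - 6 = -0.577
Step 3: Compute Lagrangian.
L = 32.4797 + 2*-0.577 = 31.3257


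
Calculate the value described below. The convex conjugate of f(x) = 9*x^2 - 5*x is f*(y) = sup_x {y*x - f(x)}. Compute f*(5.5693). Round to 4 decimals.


f*(y) = sup_x {y*x - a*x^2 - b*x} = sup_x {(y-b)*x - a*x^2}
FOC: (y - b) - 2a*x = 0 => x* = (y - b)/(2a)
x* = (5.5693 + 5)/(2*9) = 0.5872
f*(5.5693) = (y-b)^2/(4a) = (5.5693 + 5)^2/(4*9)
= 111.7101/36 = 3.1031


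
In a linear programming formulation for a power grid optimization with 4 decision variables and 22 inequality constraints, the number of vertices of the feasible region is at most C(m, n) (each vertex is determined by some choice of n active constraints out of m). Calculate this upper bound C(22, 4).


Each vertex corresponds to some choice of n active constraints out of m, so the number of vertices is at most C(m, n) = m! / (n!(m-n)!).
m = 22, n = 4
Numerator: 22 * 21 * 20 * 19
Denominator: 4! = 24
C(22, 4) = 7315


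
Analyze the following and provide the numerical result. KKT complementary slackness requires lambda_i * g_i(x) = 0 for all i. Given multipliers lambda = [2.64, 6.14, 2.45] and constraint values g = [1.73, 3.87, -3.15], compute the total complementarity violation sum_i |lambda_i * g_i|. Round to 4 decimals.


KKT complementary slackness check:
lambda_1 * g_1 = 2.64 * 1.73 = 4.5672
lambda_2 * g_2 = 6.14 * 3.87 = 23.7618
lambda_3 * g_3 = 2.45 * -3.15 = -7.7175
Total violation = 4.5672 + 23.7618 + 7.7175 = 36.0465


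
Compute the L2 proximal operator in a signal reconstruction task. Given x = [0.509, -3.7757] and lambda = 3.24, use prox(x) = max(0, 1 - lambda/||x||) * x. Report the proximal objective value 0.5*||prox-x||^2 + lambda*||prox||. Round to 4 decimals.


Step 1: Compute ||x||.
||x|| = 3.8099
Step 2: Compute scaling factor.
scale = max(0, 1 - 3.24/3.8099) = 0.1496
Step 3: prox(x) = [0.0761, -0.5647]
||prox(x)|| = 0.5699
Step 4: Proximal objective.
0.5*||prox-x||^2 = 5.2488
lambda*||prox|| = 1.8465
Total = 7.0951


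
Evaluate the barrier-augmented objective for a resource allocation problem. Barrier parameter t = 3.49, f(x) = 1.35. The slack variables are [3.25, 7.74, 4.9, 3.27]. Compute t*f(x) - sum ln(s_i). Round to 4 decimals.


Step 1: Compute log-barrier.
ln values: [1.1787, 2.0464, 1.5892, 1.1848]
phi = -(1.1787 + 2.0464 + 1.5892 + 1.1848) = -5.9991
Step 2: Compute augmented objective.
t*f(x) = 3.49*1.35 = 4.7115
Total = 4.7115 - 5.9991 = -1.2876


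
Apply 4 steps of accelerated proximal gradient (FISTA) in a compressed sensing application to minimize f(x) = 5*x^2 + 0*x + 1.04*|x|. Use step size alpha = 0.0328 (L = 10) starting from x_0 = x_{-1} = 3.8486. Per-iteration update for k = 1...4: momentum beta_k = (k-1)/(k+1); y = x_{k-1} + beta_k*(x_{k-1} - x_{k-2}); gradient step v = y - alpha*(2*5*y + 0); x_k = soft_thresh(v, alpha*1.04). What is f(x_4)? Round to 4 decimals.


FISTA on f(x) = 5*x^2 + 0*x + 1.04*|x|
L = 10, alpha = 0.0328
Iteration 1: beta = 0.0, y = 3.8486 + 0.0*(3.8486 - 3.8486) = 3.8486
  grad(y) = 38.486, v = y - alpha*grad = 2.5863
  prox(v) = soft_thresh(2.5863, 0.0341) = 2.5521
Iteration 2: beta = 0.3333, y = 2.5521 + 0.3333*(2.5521 - 3.8486) = 2.12
  grad(y) = 21.2, v = y - alpha*grad = 1.4246
  prox(v) = soft_thresh(1.4246, 0.0341) = 1.3905
Iteration 3: beta = 0.5, y = 1.3905 + 0.5*(1.3905 - 2.5521) = 0.8097
  grad(y) = 8.0971, v = y - alpha*grad = 0.5441
  prox(v) = soft_thresh(0.5441, 0.0341) = 0.51
Iteration 4: beta = 0.6, y = 0.51 + 0.6*(0.51 - 1.3905) = -0.0183
  grad(y) = -0.1829, v = y - alpha*grad = -0.0123
  prox(v) = soft_thresh(-0.0123, 0.0341) = 0.0
f(x_4) = 5*0.0^2 + 0*0.0 + 1.04*|0.0| = 0.0


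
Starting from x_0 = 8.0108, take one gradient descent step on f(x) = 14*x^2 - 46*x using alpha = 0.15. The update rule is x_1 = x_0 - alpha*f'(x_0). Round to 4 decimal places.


We compute the gradient at x_0 and apply the update.
f'(x) = 28*x - 46
f'(8.0108) = 28*8.0108 - 46 = 178.3024
x_1 = 8.0108 - 0.15*178.3024 = -18.7346


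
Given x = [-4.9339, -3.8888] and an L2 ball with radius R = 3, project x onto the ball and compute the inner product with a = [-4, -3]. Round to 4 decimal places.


Step 1: Compute ||x|| (intermediates to 6 decimals).
||x|| = sqrt((-4.9339)^2 + (-3.8888)^2) = 6.282208
Step 2: Project.
Since ||x|| > R, scale = R/||x|| = 3/6.282208 = 0.477539, proj(x) = scale * x
proj(x) = [-2.35613, -1.857054]
Step 3: Dot product.
a^T * proj(x) = -4*(-2.35613) - 3*(-1.857054) = 14.9957


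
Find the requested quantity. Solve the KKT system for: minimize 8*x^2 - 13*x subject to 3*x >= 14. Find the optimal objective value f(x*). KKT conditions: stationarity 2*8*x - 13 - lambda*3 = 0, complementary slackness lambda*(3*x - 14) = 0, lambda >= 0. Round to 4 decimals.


Step 1: Try lambda = 0 (constraint inactive).
x_unc = 13/(2*8) = 0.8125
Check: 3*0.8125 = 2.4375 < 14 -- violated!
Step 2: Constraint must be active: 3*x = 14
x* = 14/3 = 4.6667 (rounded; the exact value 14/3 is used below)
lambda = (2*8*(14/3) - 13)/3 = 20.5556
Step 3: Compute optimal value.
f(x*) = 8*(14/3)^2 - 13*(14/3) = 113.5556


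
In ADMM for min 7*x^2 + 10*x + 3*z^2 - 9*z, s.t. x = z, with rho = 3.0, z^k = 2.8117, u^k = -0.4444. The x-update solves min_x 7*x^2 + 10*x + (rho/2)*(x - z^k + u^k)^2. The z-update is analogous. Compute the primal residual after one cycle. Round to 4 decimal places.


ADMM iteration with rho = 3.0, z^k = 2.8117, u^k = -0.4444
Step 1: x-update.
Minimize 7*x^2 + 10*x + (3.0/2)*(x - 2.8117 - 0.4444)^2
FOC: (2*7 + 3.0)*x = -10 + 3.0*(2.8117 + 0.4444)
x^{k+1} = -0.0136
Step 2: z-update.
Minimize 3*z^2 - 9*z + (3.0/2)*(-0.0136 - z - 0.4444)^2
FOC: (2*3 + 3.0)*z = 9 + 3.0*(-0.0136 - 0.4444)
z^{k+1} = 0.8473
Step 3: u-update.
u^{k+1} = -0.4444 - 0.0136 - 0.8473 = -1.3054
Step 4: Primal residual = |-0.0136 - 0.8473| = 0.861
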